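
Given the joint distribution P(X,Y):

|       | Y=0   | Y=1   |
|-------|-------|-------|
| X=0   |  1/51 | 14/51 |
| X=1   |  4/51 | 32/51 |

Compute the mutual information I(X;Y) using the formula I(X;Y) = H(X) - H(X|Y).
0.0036 bits

I(X;Y) = H(X) - H(X|Y)

Marginal of X (row sums):
  P(X=0) = 1/51 + 14/51 = 5/17
  P(X=1) = 4/51 + 32/51 = 12/17
H(X) = -[(5/17)·log₂(5/17) + (12/17)·log₂(12/17)]
  = 0.51927 + 0.35471 = 0.87398 bits

Marginal of Y (column sums):
  P(Y=0) = 1/51 + 4/51 = 5/51
  P(Y=1) = 14/51 + 32/51 = 46/51
H(X|Y) = Σ_y P(y)·H(X|Y=y):
  Y=0: P(Y=0) = 5/51, P(X|Y=0) = (1/5, 4/5) → H(X|Y=0) = 0.72193
  Y=1: P(Y=1) = 46/51, P(X|Y=1) = (7/23, 16/23) → H(X|Y=1) = 0.88654
H(X|Y) = (5/51)·0.72193 + (46/51)·0.88654 = 0.87040 bits

I(X;Y) = H(X) - H(X|Y) = 0.87398 - 0.87040 = 0.0036 bits

Cross-check via I(X;Y) = H(X) + H(Y) - H(X,Y): computing H(Y) from the column sums and H(X,Y) from the 4 cells in the same way gives H(Y) = 0.46275 bits and H(X,Y) = 1.33315 bits, so
I(X;Y) = 0.87398 + 0.46275 - 1.33315 = 0.0036 bits ✓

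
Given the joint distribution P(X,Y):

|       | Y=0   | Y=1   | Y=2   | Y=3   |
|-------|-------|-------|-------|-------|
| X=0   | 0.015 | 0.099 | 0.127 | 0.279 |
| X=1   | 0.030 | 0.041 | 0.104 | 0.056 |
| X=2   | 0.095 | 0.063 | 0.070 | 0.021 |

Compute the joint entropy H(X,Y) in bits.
3.1858 bits

H(X,Y) = -Σ_{x,y} P(x,y) log₂ P(x,y). Per-cell terms -P(x,y)·log₂P(x,y):
  X=0: 0.0909, 0.3303, 0.3781, 0.5138
  X=1: 0.1518, 0.1889, 0.3396, 0.2329
  X=2: 0.3226, 0.2513, 0.2686, 0.1170
Sum of the 12 terms: H(X,Y) = 3.1858 bits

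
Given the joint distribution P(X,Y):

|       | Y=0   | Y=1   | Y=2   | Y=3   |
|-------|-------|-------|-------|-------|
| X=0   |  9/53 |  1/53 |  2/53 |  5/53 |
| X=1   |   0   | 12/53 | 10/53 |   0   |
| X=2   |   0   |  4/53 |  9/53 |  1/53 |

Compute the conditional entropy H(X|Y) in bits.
0.9596 bits

H(X|Y) = H(X,Y) - H(Y)

H(X,Y) = -Σ_{x,y} P(x,y) log₂ P(x,y). Per-cell terms -P(x,y)·log₂P(x,y):
  X=0: 0.43438, 0.10807, 0.17841, 0.32132
  X=1: 0.00000, 0.48520, 0.45396, 0.00000
  X=2: 0.00000, 0.28135, 0.43438, 0.10807
  (cells with P = 0 contribute 0)
Sum of the 12 terms: H(X,Y) = 2.80514 bits

Marginal of Y (column sums):
  P(Y=0) = 9/53 + 0 + 0 = 9/53
  P(Y=1) = 1/53 + 12/53 + 4/53 = 17/53
  P(Y=2) = 2/53 + 10/53 + 9/53 = 21/53
  P(Y=3) = 5/53 + 0 + 1/53 = 6/53
H(Y) = -[(9/53)·log₂(9/53) + (17/53)·log₂(17/53) + (21/53)·log₂(21/53) + (6/53)·log₂(6/53)]
  = 0.43438 + 0.52618 + 0.52920 + 0.35581 = 1.84557 bits

H(X|Y) = H(X,Y) - H(Y) = 2.80514 - 1.84557 = 0.9596 bits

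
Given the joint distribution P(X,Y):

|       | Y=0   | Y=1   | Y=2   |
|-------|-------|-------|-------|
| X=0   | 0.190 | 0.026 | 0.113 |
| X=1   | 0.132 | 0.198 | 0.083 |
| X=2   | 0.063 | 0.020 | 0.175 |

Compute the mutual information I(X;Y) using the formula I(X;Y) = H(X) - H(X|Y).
0.2182 bits

I(X;Y) = H(X) - H(X|Y)

Marginal of X (row sums):
  P(X=0) = 0.190 + 0.026 + 0.113 = 0.329
  P(X=1) = 0.132 + 0.198 + 0.083 = 0.413
  P(X=2) = 0.063 + 0.020 + 0.175 = 0.258
H(X) = -[0.329·log₂(0.329) + 0.413·log₂(0.413) + 0.258·log₂(0.258)]
  = 0.52766 + 0.52690 + 0.50428 = 1.55884 bits

Marginal of Y (column sums):
  P(Y=0) = 0.190 + 0.132 + 0.063 = 0.385
  P(Y=1) = 0.026 + 0.198 + 0.020 = 0.244
  P(Y=2) = 0.113 + 0.083 + 0.175 = 0.371
H(X|Y) = Σ_y P(y)·H(X|Y=y):
  Y=0: P(Y=0) = 0.385, P(X|Y=0) = (38/77, 12/35, 9/55) → H(X|Y=0) = 1.45962
  Y=1: P(Y=1) = 0.244, P(X|Y=1) = (13/122, 99/122, 5/61) → H(X|Y=1) = 0.88458
  Y=2: P(Y=2) = 0.371, P(X|Y=2) = (113/371, 83/371, 25/53) → H(X|Y=2) = 1.51703
H(X|Y) = 0.385·1.45962 + 0.244·0.88458 + 0.371·1.51703 = 1.34061 bits

I(X;Y) = H(X) - H(X|Y) = 1.55884 - 1.34061 = 0.2182 bits

Cross-check via I(X;Y) = H(X) + H(Y) - H(X,Y): computing H(Y) from the column sums and H(X,Y) from the 9 cells in the same way gives H(Y) = 1.55744 bits and H(X,Y) = 2.89805 bits, so
I(X;Y) = 1.55884 + 1.55744 - 2.89805 = 0.2182 bits ✓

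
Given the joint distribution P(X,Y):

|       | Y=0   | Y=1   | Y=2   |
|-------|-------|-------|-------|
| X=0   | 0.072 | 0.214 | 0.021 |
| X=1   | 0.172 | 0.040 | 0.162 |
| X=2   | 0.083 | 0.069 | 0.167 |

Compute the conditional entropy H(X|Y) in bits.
1.3256 bits

H(X|Y) = H(X,Y) - H(Y)

H(X,Y) = -Σ_{x,y} P(x,y) log₂ P(x,y). Per-cell terms -P(x,y)·log₂P(x,y):
  X=0: 0.273302, 0.476004, 0.117043
  X=1: 0.436797, 0.185754, 0.425401
  X=2: 0.298032, 0.266151, 0.431207
Sum of the 9 terms: H(X,Y) = 2.90969 bits

Marginal of Y (column sums):
  P(Y=0) = 0.072 + 0.172 + 0.083 = 0.327
  P(Y=1) = 0.214 + 0.040 + 0.069 = 0.323
  P(Y=2) = 0.021 + 0.162 + 0.167 = 0.350
H(Y) = -[0.327·log₂(0.327) + 0.323·log₂(0.323) + 0.350·log₂(0.350)]
  = 0.527332 + 0.526617 + 0.530101 = 1.58405 bits

H(X|Y) = H(X,Y) - H(Y) = 2.90969 - 1.58405 = 1.3256 bits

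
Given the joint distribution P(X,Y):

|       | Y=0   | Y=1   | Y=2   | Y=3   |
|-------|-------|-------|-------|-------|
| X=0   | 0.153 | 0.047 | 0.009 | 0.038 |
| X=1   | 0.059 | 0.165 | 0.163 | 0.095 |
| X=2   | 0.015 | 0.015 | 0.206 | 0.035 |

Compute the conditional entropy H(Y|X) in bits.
1.5855 bits

H(Y|X) = H(X,Y) - H(X)

H(X,Y) = -Σ_{x,y} P(x,y) log₂ P(x,y). Per-cell terms -P(x,y)·log₂P(x,y):
  X=0: 0.414385, 0.207326, 0.061163, 0.179279
  X=1: 0.240905, 0.428911, 0.426580, 0.322613
  X=2: 0.090883, 0.090883, 0.469532, 0.169278
Sum of the 12 terms: H(X,Y) = 3.10174 bits

Marginal of X (row sums):
  P(X=0) = 0.153 + 0.047 + 0.009 + 0.038 = 0.247
  P(X=1) = 0.059 + 0.165 + 0.163 + 0.095 = 0.482
  P(X=2) = 0.015 + 0.015 + 0.206 + 0.035 = 0.271
H(X) = -[0.247·log₂(0.247) + 0.482·log₂(0.482) + 0.271·log₂(0.271)]
  = 0.498302 + 0.507495 + 0.510465 = 1.51626 bits

H(Y|X) = H(X,Y) - H(X) = 3.10174 - 1.51626 = 1.5855 bits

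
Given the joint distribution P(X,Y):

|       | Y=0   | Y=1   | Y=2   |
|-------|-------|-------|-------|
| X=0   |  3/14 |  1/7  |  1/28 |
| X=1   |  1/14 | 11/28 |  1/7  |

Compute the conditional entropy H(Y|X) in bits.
1.2849 bits

H(Y|X) = H(X,Y) - H(X)

H(X,Y) = -Σ_{x,y} P(x,y) log₂ P(x,y). Per-cell terms -P(x,y)·log₂P(x,y):
  X=0: 0.47623, 0.40105, 0.17169
  X=1: 0.27195, 0.52954, 0.40105
Sum of the 6 terms: H(X,Y) = 2.2515 bits

Marginal of X (row sums):
  P(X=0) = 3/14 + 1/7 + 1/28 = 11/28
  P(X=1) = 1/14 + 11/28 + 1/7 = 17/28
H(X) = -[(11/28)·log₂(11/28) + (17/28)·log₂(17/28)]
  = 0.52954 + 0.43708 = 0.9666 bits

H(Y|X) = H(X,Y) - H(X) = 2.2515 - 0.9666 = 1.2849 bits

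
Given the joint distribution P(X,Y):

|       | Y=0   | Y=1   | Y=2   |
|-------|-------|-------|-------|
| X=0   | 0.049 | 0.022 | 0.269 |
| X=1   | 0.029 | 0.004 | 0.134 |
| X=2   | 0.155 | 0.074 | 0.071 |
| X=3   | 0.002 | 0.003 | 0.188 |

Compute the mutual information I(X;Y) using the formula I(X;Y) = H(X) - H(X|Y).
0.2876 bits

I(X;Y) = H(X) - H(X|Y)

Marginal of X (row sums):
  P(X=0) = 0.049 + 0.022 + 0.269 = 0.340
  P(X=1) = 0.029 + 0.004 + 0.134 = 0.167
  P(X=2) = 0.155 + 0.074 + 0.071 = 0.300
  P(X=3) = 0.002 + 0.003 + 0.188 = 0.193
H(X) = -[0.340·log₂(0.340) + 0.167·log₂(0.167) + 0.300·log₂(0.300) + 0.193·log₂(0.193)]
  = 0.52917 + 0.43121 + 0.52109 + 0.45805 = 1.9395 bits

Marginal of Y (column sums):
  P(Y=0) = 0.049 + 0.029 + 0.155 + 0.002 = 0.235
  P(Y=1) = 0.022 + 0.004 + 0.074 + 0.003 = 0.103
  P(Y=2) = 0.269 + 0.134 + 0.071 + 0.188 = 0.662
H(X|Y) = Σ_y P(y)·H(X|Y=y):
  Y=0: P(Y=0) = 0.235, P(X|Y=0) = (49/235, 29/235, 31/47, 2/235) → H(X|Y=0) = 1.29864
  Y=1: P(Y=1) = 0.103, P(X|Y=1) = (22/103, 4/103, 74/103, 3/103) → H(X|Y=1) = 1.14901
  Y=2: P(Y=2) = 0.662, P(X|Y=2) = (269/662, 67/331, 71/662, 94/331) → H(X|Y=2) = 1.85562
H(X|Y) = 0.235·1.29864 + 0.103·1.14901 + 0.662·1.85562 = 1.6519 bits

I(X;Y) = H(X) - H(X|Y) = 1.9395 - 1.6519 = 0.2876 bits

Cross-check via I(X;Y) = H(X) + H(Y) - H(X,Y): computing H(Y) from the column sums and H(X,Y) from the 12 cells in the same way gives H(Y) = 1.2227 bits and H(X,Y) = 2.8746 bits, so
I(X;Y) = 1.9395 + 1.2227 - 2.8746 = 0.2876 bits ✓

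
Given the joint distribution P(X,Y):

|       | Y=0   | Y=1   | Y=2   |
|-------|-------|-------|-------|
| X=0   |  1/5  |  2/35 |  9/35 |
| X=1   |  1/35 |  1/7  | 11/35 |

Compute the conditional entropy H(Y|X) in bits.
1.2772 bits

H(Y|X) = H(X,Y) - H(X)

H(X,Y) = -Σ_{x,y} P(x,y) log₂ P(x,y). Per-cell terms -P(x,y)·log₂P(x,y):
  X=0: 0.46439, 0.23596, 0.50383
  X=1: 0.14655, 0.40105, 0.52481
Sum of the 6 terms: H(X,Y) = 2.2766 bits

Marginal of X (row sums):
  P(X=0) = 1/5 + 2/35 + 9/35 = 18/35
  P(X=1) = 1/35 + 1/7 + 11/35 = 17/35
H(X) = -[(18/35)·log₂(18/35) + (17/35)·log₂(17/35)]
  = 0.49338 + 0.50603 = 0.9994 bits

H(Y|X) = H(X,Y) - H(X) = 2.2766 - 0.9994 = 1.2772 bits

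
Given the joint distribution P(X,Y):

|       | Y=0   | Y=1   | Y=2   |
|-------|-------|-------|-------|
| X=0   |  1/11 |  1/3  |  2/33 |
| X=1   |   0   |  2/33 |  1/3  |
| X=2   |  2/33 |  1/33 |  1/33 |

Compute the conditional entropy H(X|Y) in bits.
0.9501 bits

H(X|Y) = H(X,Y) - H(Y)

H(X,Y) = -Σ_{x,y} P(x,y) log₂ P(x,y). Per-cell terms -P(x,y)·log₂P(x,y):
  X=0: 0.3145, 0.5283, 0.2451
  X=1: 0.0000, 0.2451, 0.5283
  X=2: 0.2451, 0.1529, 0.1529
  (cells with P = 0 contribute 0)
Sum of the 9 terms: H(X,Y) = 2.4122 bits

Marginal of Y (column sums):
  P(Y=0) = 1/11 + 0 + 2/33 = 5/33
  P(Y=1) = 1/3 + 2/33 + 1/33 = 14/33
  P(Y=2) = 2/33 + 1/3 + 1/33 = 14/33
H(Y) = -[(5/33)·log₂(5/33) + (14/33)·log₂(14/33) + (14/33)·log₂(14/33)]
  = 0.4125 + 0.5248 + 0.5248 = 1.4621 bits

H(X|Y) = H(X,Y) - H(Y) = 2.4122 - 1.4621 = 0.9501 bits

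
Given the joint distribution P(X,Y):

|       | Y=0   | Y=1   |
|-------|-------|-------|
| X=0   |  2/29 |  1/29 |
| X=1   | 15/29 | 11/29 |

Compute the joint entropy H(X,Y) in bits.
1.4560 bits

H(X,Y) = -Σ_{x,y} P(x,y) log₂ P(x,y). Per-cell terms -P(x,y)·log₂P(x,y):
  X=0: 0.2661, 0.1675
  X=1: 0.4919, 0.5305
Sum of the 4 terms: H(X,Y) = 1.4560 bits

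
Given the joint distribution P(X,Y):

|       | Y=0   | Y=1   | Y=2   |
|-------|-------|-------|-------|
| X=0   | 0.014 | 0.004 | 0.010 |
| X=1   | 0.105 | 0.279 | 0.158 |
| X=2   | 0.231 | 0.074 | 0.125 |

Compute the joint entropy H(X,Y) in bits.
2.6017 bits

H(X,Y) = -Σ_{x,y} P(x,y) log₂ P(x,y). Per-cell terms -P(x,y)·log₂P(x,y):
  X=0: 0.08622, 0.03186, 0.06644
  X=1: 0.34141, 0.51382, 0.42060
  X=2: 0.48834, 0.27797, 0.37500
Sum of the 9 terms: H(X,Y) = 2.6017 bits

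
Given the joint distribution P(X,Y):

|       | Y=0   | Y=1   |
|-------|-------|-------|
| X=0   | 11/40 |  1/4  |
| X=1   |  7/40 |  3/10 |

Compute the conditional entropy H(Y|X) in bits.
0.9751 bits

H(Y|X) = H(X,Y) - H(X)

H(X,Y) = -Σ_{x,y} P(x,y) log₂ P(x,y). Per-cell terms -P(x,y)·log₂P(x,y):
  X=0: 0.51219, 0.50000
  X=1: 0.44005, 0.52109
Sum of the 4 terms: H(X,Y) = 1.9733 bits

Marginal of X (row sums):
  P(X=0) = 11/40 + 1/4 = 21/40
  P(X=1) = 7/40 + 3/10 = 19/40
H(X) = -[(21/40)·log₂(21/40) + (19/40)·log₂(19/40)]
  = 0.48805 + 0.51015 = 0.9982 bits

H(Y|X) = H(X,Y) - H(X) = 1.9733 - 0.9982 = 0.9751 bits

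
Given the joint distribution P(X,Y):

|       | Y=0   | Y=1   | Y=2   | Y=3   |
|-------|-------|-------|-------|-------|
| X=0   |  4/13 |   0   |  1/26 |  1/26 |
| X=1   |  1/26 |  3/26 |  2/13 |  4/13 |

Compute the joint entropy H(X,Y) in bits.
2.3637 bits

H(X,Y) = -Σ_{x,y} P(x,y) log₂ P(x,y). Per-cell terms -P(x,y)·log₂P(x,y):
  X=0: 0.52321, 0.00000, 0.18079, 0.18079
  X=1: 0.18079, 0.35948, 0.41545, 0.52321
  (cells with P = 0 contribute 0)
Sum of the 8 terms: H(X,Y) = 2.3637 bits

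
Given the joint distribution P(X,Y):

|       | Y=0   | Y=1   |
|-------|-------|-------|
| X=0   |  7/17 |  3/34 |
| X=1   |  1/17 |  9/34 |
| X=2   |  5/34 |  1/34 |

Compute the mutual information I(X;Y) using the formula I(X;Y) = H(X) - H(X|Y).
0.2875 bits

I(X;Y) = H(X) - H(X|Y)

Marginal of X (row sums):
  P(X=0) = 7/17 + 3/34 = 1/2
  P(X=1) = 1/17 + 9/34 = 11/34
  P(X=2) = 5/34 + 1/34 = 3/17
H(X) = -[(1/2)·log₂(1/2) + (11/34)·log₂(11/34) + (3/17)·log₂(3/17)]
  = 0.5000 + 0.5267 + 0.4416 = 1.4683 bits

Marginal of Y (column sums):
  P(Y=0) = 7/17 + 1/17 + 5/34 = 21/34
  P(Y=1) = 3/34 + 9/34 + 1/34 = 13/34
H(X|Y) = Σ_y P(y)·H(X|Y=y):
  Y=0: P(Y=0) = 21/34, P(X|Y=0) = (2/3, 2/21, 5/21) → H(X|Y=0) = 1.2060
  Y=1: P(Y=1) = 13/34, P(X|Y=1) = (3/13, 9/13, 1/13) → H(X|Y=1) = 1.1401
H(X|Y) = (21/34)·1.2060 + (13/34)·1.1401 = 1.1808 bits

I(X;Y) = H(X) - H(X|Y) = 1.4683 - 1.1808 = 0.2875 bits

Cross-check via I(X;Y) = H(X) + H(Y) - H(X,Y): computing H(Y) from the column sums and H(X,Y) from the 6 cells in the same way gives H(Y) = 0.9597 bits and H(X,Y) = 2.1405 bits, so
I(X;Y) = 1.4683 + 0.9597 - 2.1405 = 0.2875 bits ✓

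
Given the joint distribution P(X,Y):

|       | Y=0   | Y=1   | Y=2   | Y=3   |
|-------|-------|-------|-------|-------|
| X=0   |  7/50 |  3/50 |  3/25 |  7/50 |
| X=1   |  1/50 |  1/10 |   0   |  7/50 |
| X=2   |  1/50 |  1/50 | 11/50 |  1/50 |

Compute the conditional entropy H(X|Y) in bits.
1.1253 bits

H(X|Y) = H(X,Y) - H(Y)

H(X,Y) = -Σ_{x,y} P(x,y) log₂ P(x,y). Per-cell terms -P(x,y)·log₂P(x,y):
  X=0: 0.39711, 0.24353, 0.36707, 0.39711
  X=1: 0.11288, 0.33219, 0.00000, 0.39711
  X=2: 0.11288, 0.11288, 0.48057, 0.11288
  (cells with P = 0 contribute 0)
Sum of the 12 terms: H(X,Y) = 3.0662 bits

Marginal of Y (column sums):
  P(Y=0) = 7/50 + 1/50 + 1/50 = 9/50
  P(Y=1) = 3/50 + 1/10 + 1/50 = 9/50
  P(Y=2) = 3/25 + 0 + 11/50 = 17/50
  P(Y=3) = 7/50 + 7/50 + 1/50 = 3/10
H(Y) = -[(9/50)·log₂(9/50) + (9/50)·log₂(9/50) + (17/50)·log₂(17/50) + (3/10)·log₂(3/10)]
  = 0.44531 + 0.44531 + 0.52917 + 0.52109 = 1.9409 bits

H(X|Y) = H(X,Y) - H(Y) = 3.0662 - 1.9409 = 1.1253 bits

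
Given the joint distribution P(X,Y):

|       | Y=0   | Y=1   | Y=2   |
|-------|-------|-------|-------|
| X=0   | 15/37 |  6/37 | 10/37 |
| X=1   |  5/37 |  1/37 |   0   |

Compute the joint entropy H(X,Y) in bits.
1.9948 bits

H(X,Y) = -Σ_{x,y} P(x,y) log₂ P(x,y). Per-cell terms -P(x,y)·log₂P(x,y):
  X=0: 0.5281, 0.4256, 0.5101
  X=1: 0.3902, 0.1408, 0.0000
  (cells with P = 0 contribute 0)
Sum of the 6 terms: H(X,Y) = 1.9948 bits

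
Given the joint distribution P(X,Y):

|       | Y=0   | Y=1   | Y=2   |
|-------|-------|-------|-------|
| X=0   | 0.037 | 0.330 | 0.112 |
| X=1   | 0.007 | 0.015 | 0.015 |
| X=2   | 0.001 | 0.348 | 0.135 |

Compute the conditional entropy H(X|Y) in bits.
1.1451 bits

H(X|Y) = H(X,Y) - H(Y)

H(X,Y) = -Σ_{x,y} P(x,y) log₂ P(x,y). Per-cell terms -P(x,y)·log₂P(x,y):
  X=0: 0.175984, 0.527822, 0.353744
  X=1: 0.050109, 0.090883, 0.090883
  X=2: 0.009966, 0.529949, 0.390011
Sum of the 9 terms: H(X,Y) = 2.21935 bits

Marginal of Y (column sums):
  P(Y=0) = 0.037 + 0.007 + 0.001 = 0.045
  P(Y=1) = 0.330 + 0.015 + 0.348 = 0.693
  P(Y=2) = 0.112 + 0.015 + 0.135 = 0.262
H(Y) = -[0.045·log₂(0.045) + 0.693·log₂(0.693) + 0.262·log₂(0.262)]
  = 0.201327 + 0.366647 + 0.506279 = 1.07425 bits

H(X|Y) = H(X,Y) - H(Y) = 2.21935 - 1.07425 = 1.1451 bits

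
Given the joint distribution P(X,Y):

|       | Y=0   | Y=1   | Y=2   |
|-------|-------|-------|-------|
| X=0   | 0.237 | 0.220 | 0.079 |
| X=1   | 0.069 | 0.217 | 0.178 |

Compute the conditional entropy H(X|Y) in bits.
0.9014 bits

H(X|Y) = H(X,Y) - H(Y)

H(X,Y) = -Σ_{x,y} P(x,y) log₂ P(x,y). Per-cell terms -P(x,y)·log₂P(x,y):
  X=0: 0.49226, 0.48057, 0.28930
  X=1: 0.26615, 0.47832, 0.44323
Sum of the 6 terms: H(X,Y) = 2.4498 bits

Marginal of Y (column sums):
  P(Y=0) = 0.237 + 0.069 = 0.306
  P(Y=1) = 0.220 + 0.217 = 0.437
  P(Y=2) = 0.079 + 0.178 = 0.257
H(Y) = -[0.306·log₂(0.306) + 0.437·log₂(0.437) + 0.257·log₂(0.257)]
  = 0.52277 + 0.52191 + 0.50376 = 1.5484 bits

H(X|Y) = H(X,Y) - H(Y) = 2.4498 - 1.5484 = 0.9014 bits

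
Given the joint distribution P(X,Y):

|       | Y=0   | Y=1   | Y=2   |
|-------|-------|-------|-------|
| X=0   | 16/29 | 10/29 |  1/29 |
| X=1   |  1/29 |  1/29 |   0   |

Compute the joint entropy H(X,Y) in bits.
1.5056 bits

H(X,Y) = -Σ_{x,y} P(x,y) log₂ P(x,y). Per-cell terms -P(x,y)·log₂P(x,y):
  X=0: 0.4734, 0.5297, 0.1675
  X=1: 0.1675, 0.1675, 0.0000
  (cells with P = 0 contribute 0)
Sum of the 6 terms: H(X,Y) = 1.5056 bits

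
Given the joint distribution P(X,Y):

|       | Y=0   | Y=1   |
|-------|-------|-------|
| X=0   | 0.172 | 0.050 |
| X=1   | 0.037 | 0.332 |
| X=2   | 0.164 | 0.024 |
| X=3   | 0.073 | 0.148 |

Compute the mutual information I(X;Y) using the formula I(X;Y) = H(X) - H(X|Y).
0.3415 bits

I(X;Y) = H(X) - H(X|Y)

Marginal of X (row sums):
  P(X=0) = 0.172 + 0.050 = 0.222
  P(X=1) = 0.037 + 0.332 = 0.369
  P(X=2) = 0.164 + 0.024 = 0.188
  P(X=3) = 0.073 + 0.148 = 0.221
H(X) = -[0.222·log₂(0.222) + 0.369·log₂(0.369) + 0.188·log₂(0.188) + 0.221·log₂(0.221)]
  = 0.48204 + 0.53074 + 0.45330 + 0.48131 = 1.9474 bits

Marginal of Y (column sums):
  P(Y=0) = 0.172 + 0.037 + 0.164 + 0.073 = 0.446
  P(Y=1) = 0.050 + 0.332 + 0.024 + 0.148 = 0.554
H(X|Y) = Σ_y P(y)·H(X|Y=y):
  Y=0: P(Y=0) = 0.446, P(X|Y=0) = (86/223, 37/446, 82/223, 73/446) → H(X|Y=0) = 1.78618
  Y=1: P(Y=1) = 0.554, P(X|Y=1) = (25/277, 166/277, 12/277, 74/277) → H(X|Y=1) = 1.46077
H(X|Y) = 0.446·1.78618 + 0.554·1.46077 = 1.6059 bits

I(X;Y) = H(X) - H(X|Y) = 1.9474 - 1.6059 = 0.3415 bits

Cross-check via I(X;Y) = H(X) + H(Y) - H(X,Y): computing H(Y) from the column sums and H(X,Y) from the 8 cells in the same way gives H(Y) = 0.9916 bits and H(X,Y) = 2.5975 bits, so
I(X;Y) = 1.9474 + 0.9916 - 2.5975 = 0.3415 bits ✓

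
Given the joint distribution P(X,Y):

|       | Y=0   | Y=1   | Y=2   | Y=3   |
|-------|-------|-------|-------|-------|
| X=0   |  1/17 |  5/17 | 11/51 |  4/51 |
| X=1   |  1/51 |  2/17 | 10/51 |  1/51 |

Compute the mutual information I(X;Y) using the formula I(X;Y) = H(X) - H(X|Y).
0.0358 bits

I(X;Y) = H(X) - H(X|Y)

Marginal of X (row sums):
  P(X=0) = 1/17 + 5/17 + 11/51 + 4/51 = 11/17
  P(X=1) = 1/51 + 2/17 + 10/51 + 1/51 = 6/17
H(X) = -[(11/17)·log₂(11/17) + (6/17)·log₂(6/17)]
  = 0.4064 + 0.5303 = 0.9367 bits

Marginal of Y (column sums):
  P(Y=0) = 1/17 + 1/51 = 4/51
  P(Y=1) = 5/17 + 2/17 = 7/17
  P(Y=2) = 11/51 + 10/51 = 7/17
  P(Y=3) = 4/51 + 1/51 = 5/51
H(X|Y) = Σ_y P(y)·H(X|Y=y):
  Y=0: P(Y=0) = 4/51, P(X|Y=0) = (3/4, 1/4) → H(X|Y=0) = 0.8113
  Y=1: P(Y=1) = 7/17, P(X|Y=1) = (5/7, 2/7) → H(X|Y=1) = 0.8631
  Y=2: P(Y=2) = 7/17, P(X|Y=2) = (11/21, 10/21) → H(X|Y=2) = 0.9984
  Y=3: P(Y=3) = 5/51, P(X|Y=3) = (4/5, 1/5) → H(X|Y=3) = 0.7219
H(X|Y) = (4/51)·0.8113 + (7/17)·0.8631 + (7/17)·0.9984 + (5/51)·0.7219 = 0.9009 bits

I(X;Y) = H(X) - H(X|Y) = 0.9367 - 0.9009 = 0.0358 bits

Cross-check via I(X;Y) = H(X) + H(Y) - H(X,Y): computing H(Y) from the column sums and H(X,Y) from the 8 cells in the same way gives H(Y) = 1.6707 bits and H(X,Y) = 2.5716 bits, so
I(X;Y) = 0.9367 + 1.6707 - 2.5716 = 0.0358 bits ✓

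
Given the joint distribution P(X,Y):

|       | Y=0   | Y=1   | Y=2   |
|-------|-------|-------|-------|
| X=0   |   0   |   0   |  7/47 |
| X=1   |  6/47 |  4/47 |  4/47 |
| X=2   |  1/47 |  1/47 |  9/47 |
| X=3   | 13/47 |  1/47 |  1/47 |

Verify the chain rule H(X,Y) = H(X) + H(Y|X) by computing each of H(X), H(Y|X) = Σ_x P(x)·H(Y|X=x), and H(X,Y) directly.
H(X) = 1.9458 bits, H(Y|X) = 0.8897 bits, H(X,Y) = 2.8355 bits

Marginal of X (row sums):
  P(X=0) = 0 + 0 + 7/47 = 7/47
  P(X=1) = 6/47 + 4/47 + 4/47 = 14/47
  P(X=2) = 1/47 + 1/47 + 9/47 = 11/47
  P(X=3) = 13/47 + 1/47 + 1/47 = 15/47
H(X) = -[(7/47)·log₂(7/47) + (14/47)·log₂(14/47) + (11/47)·log₂(11/47) + (15/47)·log₂(15/47)]
  = 0.40916 + 0.52045 + 0.49036 + 0.52586 = 1.9458 bits

H(Y|X) = Σ_x P(x)·H(Y|X=x):
  X=0: P(X=0) = 7/47, P(Y|X=0) = (0, 0, 1) → H(Y|X=0) = 0.00000
  X=1: P(X=1) = 14/47, P(Y|X=1) = (3/7, 2/7, 2/7) → H(Y|X=1) = 1.55666
  X=2: P(X=2) = 11/47, P(Y|X=2) = (1/11, 1/11, 9/11) → H(Y|X=2) = 0.86586
  X=3: P(X=3) = 15/47, P(Y|X=3) = (13/15, 1/15, 1/15) → H(Y|X=3) = 0.69984
H(Y|X) = (7/47)·0.00000 + (14/47)·1.55666 + (11/47)·0.86586 + (15/47)·0.69984 = 0.8897 bits

H(X,Y) = -Σ_{x,y} P(x,y) log₂ P(x,y). Per-cell terms -P(x,y)·log₂P(x,y):
  X=0: 0.00000, 0.00000, 0.40916
  X=1: 0.37910, 0.30252, 0.30252
  X=2: 0.11818, 0.11818, 0.45664
  X=3: 0.51285, 0.11818, 0.11818
  (cells with P = 0 contribute 0)
Sum of the 12 terms: H(X,Y) = 2.8355 bits

Chain rule check:
  H(X) + H(Y|X) = 1.9458 + 0.8897 = 2.8355 bits
  H(X,Y) = 2.8355 bits
✓ Chain rule verified.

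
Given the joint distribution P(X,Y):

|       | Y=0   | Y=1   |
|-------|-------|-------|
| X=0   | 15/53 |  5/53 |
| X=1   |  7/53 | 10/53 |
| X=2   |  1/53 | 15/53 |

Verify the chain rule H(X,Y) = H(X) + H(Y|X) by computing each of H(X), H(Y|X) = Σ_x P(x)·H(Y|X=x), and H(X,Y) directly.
H(X) = 1.5784 bits, H(Y|X) = 0.7215 bits, H(X,Y) = 2.2999 bits

Marginal of X (row sums):
  P(X=0) = 15/53 + 5/53 = 20/53
  P(X=1) = 7/53 + 10/53 = 17/53
  P(X=2) = 1/53 + 15/53 = 16/53
H(X) = -[(20/53)·log₂(20/53) + (17/53)·log₂(17/53) + (16/53)·log₂(16/53)]
  = 0.5306 + 0.5262 + 0.5216 = 1.5784 bits

H(Y|X) = Σ_x P(x)·H(Y|X=x):
  X=0: P(X=0) = 20/53, P(Y|X=0) = (3/4, 1/4) → H(Y|X=0) = 0.8113
  X=1: P(X=1) = 17/53, P(Y|X=1) = (7/17, 10/17) → H(Y|X=1) = 0.9774
  X=2: P(X=2) = 16/53, P(Y|X=2) = (1/16, 15/16) → H(Y|X=2) = 0.3373
H(Y|X) = (20/53)·0.8113 + (17/53)·0.9774 + (16/53)·0.3373 = 0.7215 bits

H(X,Y) = -Σ_{x,y} P(x,y) log₂ P(x,y). Per-cell terms -P(x,y)·log₂P(x,y):
  X=0: 0.5154, 0.3213
  X=1: 0.3857, 0.4540
  X=2: 0.1081, 0.5154
Sum of the 6 terms: H(X,Y) = 2.2999 bits

Chain rule check:
  H(X) + H(Y|X) = 1.5784 + 0.7215 = 2.2999 bits
  H(X,Y) = 2.2999 bits
✓ Chain rule verified.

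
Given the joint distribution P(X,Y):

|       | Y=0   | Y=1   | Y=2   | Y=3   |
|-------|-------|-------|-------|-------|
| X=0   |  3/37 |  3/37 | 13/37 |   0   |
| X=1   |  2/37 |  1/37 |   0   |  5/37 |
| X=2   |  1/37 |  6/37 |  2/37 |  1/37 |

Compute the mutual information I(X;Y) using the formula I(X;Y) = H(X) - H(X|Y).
0.5598 bits

I(X;Y) = H(X) - H(X|Y)

Marginal of X (row sums):
  P(X=0) = 3/37 + 3/37 + 13/37 + 0 = 19/37
  P(X=1) = 2/37 + 1/37 + 0 + 5/37 = 8/37
  P(X=2) = 1/37 + 6/37 + 2/37 + 1/37 = 10/37
H(X) = -[(19/37)·log₂(19/37) + (8/37)·log₂(8/37) + (10/37)·log₂(10/37)]
  = 0.4938 + 0.4777 + 0.5101 = 1.4816 bits

Marginal of Y (column sums):
  P(Y=0) = 3/37 + 2/37 + 1/37 = 6/37
  P(Y=1) = 3/37 + 1/37 + 6/37 = 10/37
  P(Y=2) = 13/37 + 0 + 2/37 = 15/37
  P(Y=3) = 0 + 5/37 + 1/37 = 6/37
H(X|Y) = Σ_y P(y)·H(X|Y=y):
  Y=0: P(Y=0) = 6/37, P(X|Y=0) = (1/2, 1/3, 1/6) → H(X|Y=0) = 1.4591
  Y=1: P(Y=1) = 10/37, P(X|Y=1) = (3/10, 1/10, 3/5) → H(X|Y=1) = 1.2955
  Y=2: P(Y=2) = 15/37, P(X|Y=2) = (13/15, 0, 2/15) → H(X|Y=2) = 0.5665
  Y=3: P(Y=3) = 6/37, P(X|Y=3) = (0, 5/6, 1/6) → H(X|Y=3) = 0.6500
H(X|Y) = (6/37)·1.4591 + (10/37)·1.2955 + (15/37)·0.5665 + (6/37)·0.6500 = 0.9218 bits

I(X;Y) = H(X) - H(X|Y) = 1.4816 - 0.9218 = 0.5598 bits

Cross-check via I(X;Y) = H(X) + H(Y) - H(X,Y): computing H(Y) from the column sums and H(X,Y) from the 12 cells in the same way gives H(Y) = 1.8894 bits and H(X,Y) = 2.8112 bits, so
I(X;Y) = 1.4816 + 1.8894 - 2.8112 = 0.5598 bits ✓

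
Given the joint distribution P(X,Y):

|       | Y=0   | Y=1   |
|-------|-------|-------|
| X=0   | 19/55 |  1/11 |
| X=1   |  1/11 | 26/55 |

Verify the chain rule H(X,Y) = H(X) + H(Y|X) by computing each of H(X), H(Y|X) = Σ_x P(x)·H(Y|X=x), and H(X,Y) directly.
H(X) = 0.9883 bits, H(Y|X) = 0.6814 bits, H(X,Y) = 1.6697 bits

Marginal of X (row sums):
  P(X=0) = 19/55 + 1/11 = 24/55
  P(X=1) = 1/11 + 26/55 = 31/55
H(X) = -[(24/55)·log₂(24/55) + (31/55)·log₂(31/55)]
  = 0.5221 + 0.4662 = 0.9883 bits

H(Y|X) = Σ_x P(x)·H(Y|X=x):
  X=0: P(X=0) = 24/55, P(Y|X=0) = (19/24, 5/24) → H(Y|X=0) = 0.7383
  X=1: P(X=1) = 31/55, P(Y|X=1) = (5/31, 26/31) → H(Y|X=1) = 0.6374
H(Y|X) = (24/55)·0.7383 + (31/55)·0.6374 = 0.6814 bits

H(X,Y) = -Σ_{x,y} P(x,y) log₂ P(x,y). Per-cell terms -P(x,y)·log₂P(x,y):
  X=0: 0.5297, 0.3145
  X=1: 0.3145, 0.5110
Sum of the 4 terms: H(X,Y) = 1.6697 bits

Chain rule check:
  H(X) + H(Y|X) = 0.9883 + 0.6814 = 1.6697 bits
  H(X,Y) = 1.6697 bits
✓ Chain rule verified.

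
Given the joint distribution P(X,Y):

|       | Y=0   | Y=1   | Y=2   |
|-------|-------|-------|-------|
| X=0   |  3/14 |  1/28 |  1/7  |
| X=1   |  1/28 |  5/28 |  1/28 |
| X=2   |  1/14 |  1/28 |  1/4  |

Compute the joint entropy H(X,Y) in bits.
2.7798 bits

H(X,Y) = -Σ_{x,y} P(x,y) log₂ P(x,y). Per-cell terms -P(x,y)·log₂P(x,y):
  X=0: 0.47623, 0.17169, 0.40105
  X=1: 0.17169, 0.44383, 0.17169
  X=2: 0.27195, 0.17169, 0.50000
Sum of the 9 terms: H(X,Y) = 2.7798 bits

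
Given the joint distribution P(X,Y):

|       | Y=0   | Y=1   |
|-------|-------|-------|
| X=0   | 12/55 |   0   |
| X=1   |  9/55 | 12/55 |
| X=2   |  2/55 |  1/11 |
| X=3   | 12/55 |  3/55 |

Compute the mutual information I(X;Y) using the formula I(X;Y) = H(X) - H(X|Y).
0.2627 bits

I(X;Y) = H(X) - H(X|Y)

Marginal of X (row sums):
  P(X=0) = 12/55 + 0 = 12/55
  P(X=1) = 9/55 + 12/55 = 21/55
  P(X=2) = 2/55 + 1/11 = 7/55
  P(X=3) = 12/55 + 3/55 = 3/11
H(X) = -[(12/55)·log₂(12/55) + (21/55)·log₂(21/55) + (7/55)·log₂(7/55) + (3/11)·log₂(3/11)]
  = 0.47921 + 0.53036 + 0.37851 + 0.51122 = 1.89930 bits

Marginal of Y (column sums):
  P(Y=0) = 12/55 + 9/55 + 2/55 + 12/55 = 7/11
  P(Y=1) = 0 + 12/55 + 1/11 + 3/55 = 4/11
H(X|Y) = Σ_y P(y)·H(X|Y=y):
  Y=0: P(Y=0) = 7/11, P(X|Y=0) = (12/35, 9/35, 2/35, 12/35) → H(X|Y=0) = 1.79876
  Y=1: P(Y=1) = 4/11, P(X|Y=1) = (0, 3/5, 1/4, 3/20) → H(X|Y=1) = 1.35272
H(X|Y) = (7/11)·1.79876 + (4/11)·1.35272 = 1.63656 bits

I(X;Y) = H(X) - H(X|Y) = 1.89930 - 1.63656 = 0.2627 bits

Cross-check via I(X;Y) = H(X) + H(Y) - H(X,Y): computing H(Y) from the column sums and H(X,Y) from the 8 cells in the same way gives H(Y) = 0.94566 bits and H(X,Y) = 2.58222 bits, so
I(X;Y) = 1.89930 + 0.94566 - 2.58222 = 0.2627 bits ✓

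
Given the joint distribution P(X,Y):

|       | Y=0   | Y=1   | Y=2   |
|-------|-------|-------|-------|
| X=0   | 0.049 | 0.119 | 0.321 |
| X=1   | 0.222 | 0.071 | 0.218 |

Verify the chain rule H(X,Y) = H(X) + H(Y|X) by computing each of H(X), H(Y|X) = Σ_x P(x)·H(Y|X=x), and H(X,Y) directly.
H(X) = 0.9997 bits, H(Y|X) = 1.3373 bits, H(X,Y) = 2.3369 bits

Marginal of X (row sums):
  P(X=0) = 0.049 + 0.119 + 0.321 = 0.489
  P(X=1) = 0.222 + 0.071 + 0.218 = 0.511
H(X) = -[0.489·log₂(0.489) + 0.511·log₂(0.511)]
  = 0.504694 + 0.494957 = 0.9997 bits

H(Y|X) = Σ_x P(x)·H(Y|X=x):
  X=0: P(X=0) = 0.489, P(Y|X=0) = (49/489, 119/489, 107/163) → H(Y|X=0) = 1.227376
  X=1: P(X=1) = 0.511, P(Y|X=1) = (222/511, 71/511, 218/511) → H(Y|X=1) = 1.442470
H(Y|X) = 0.489·1.227376 + 0.511·1.442470 = 1.3373 bits

H(X,Y) = -Σ_{x,y} P(x,y) log₂ P(x,y). Per-cell terms -P(x,y)·log₂P(x,y):
  X=0: 0.213203, 0.365445, 0.526233
  X=1: 0.482044, 0.270939, 0.479077
Sum of the 6 terms: H(X,Y) = 2.3369 bits

Chain rule check:
  H(X) + H(Y|X) = 0.9997 + 1.3373 = 2.3370 bits
  H(X,Y) = 2.3369 bits
✓ Chain rule verified (Δ = 0.0001 is 4-dp rounding noise: each of the three values was rounded independently).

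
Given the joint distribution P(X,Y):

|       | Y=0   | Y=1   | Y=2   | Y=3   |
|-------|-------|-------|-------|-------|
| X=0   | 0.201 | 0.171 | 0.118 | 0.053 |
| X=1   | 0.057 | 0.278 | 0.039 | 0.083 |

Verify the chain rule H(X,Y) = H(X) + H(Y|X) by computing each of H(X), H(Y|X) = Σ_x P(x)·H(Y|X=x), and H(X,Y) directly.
H(X) = 0.9947 bits, H(Y|X) = 1.7243 bits, H(X,Y) = 2.7189 bits

Marginal of X (row sums):
  P(X=0) = 0.201 + 0.171 + 0.118 + 0.053 = 0.543
  P(X=1) = 0.057 + 0.278 + 0.039 + 0.083 = 0.457
H(X) = -[0.543·log₂(0.543) + 0.457·log₂(0.457)]
  = 0.4784 + 0.5163 = 0.9947 bits

H(Y|X) = Σ_x P(x)·H(Y|X=x):
  X=0: P(X=0) = 0.543, P(Y|X=0) = (67/181, 57/181, 118/543, 53/543) → H(Y|X=0) = 1.8619
  X=1: P(X=1) = 0.457, P(Y|X=1) = (57/457, 278/457, 39/457, 83/457) → H(Y|X=1) = 1.5608
H(Y|X) = 0.543·1.8619 + 0.457·1.5608 = 1.7243 bits

H(X,Y) = -Σ_{x,y} P(x,y) log₂ P(x,y). Per-cell terms -P(x,y)·log₂P(x,y):
  X=0: 0.4653, 0.4357, 0.3638, 0.2246
  X=1: 0.2356, 0.5134, 0.1825, 0.2980
Sum of the 8 terms: H(X,Y) = 2.7189 bits

Chain rule check:
  H(X) + H(Y|X) = 0.9947 + 1.7243 = 2.7190 bits
  H(X,Y) = 2.7189 bits
✓ Chain rule verified (Δ = 0.0001 is 4-dp rounding noise: each of the three values was rounded independently).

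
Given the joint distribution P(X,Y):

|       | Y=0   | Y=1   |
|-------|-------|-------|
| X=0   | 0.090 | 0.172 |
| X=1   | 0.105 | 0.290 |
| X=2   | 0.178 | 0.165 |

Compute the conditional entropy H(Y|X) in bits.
0.9158 bits

H(Y|X) = H(X,Y) - H(X)

H(X,Y) = -Σ_{x,y} P(x,y) log₂ P(x,y). Per-cell terms -P(x,y)·log₂P(x,y):
  X=0: 0.3127, 0.4368
  X=1: 0.3414, 0.5179
  X=2: 0.4432, 0.4289
Sum of the 6 terms: H(X,Y) = 2.4809 bits

Marginal of X (row sums):
  P(X=0) = 0.090 + 0.172 = 0.262
  P(X=1) = 0.105 + 0.290 = 0.395
  P(X=2) = 0.178 + 0.165 = 0.343
H(X) = -[0.262·log₂(0.262) + 0.395·log₂(0.395) + 0.343·log₂(0.343)]
  = 0.5063 + 0.5293 + 0.5295 = 1.5651 bits

H(Y|X) = H(X,Y) - H(X) = 2.4809 - 1.5651 = 0.9158 bits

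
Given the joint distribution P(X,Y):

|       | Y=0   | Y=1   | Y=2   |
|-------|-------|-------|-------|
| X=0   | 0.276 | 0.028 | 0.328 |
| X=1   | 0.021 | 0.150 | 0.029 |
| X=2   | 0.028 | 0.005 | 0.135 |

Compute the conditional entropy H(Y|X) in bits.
1.1178 bits

H(Y|X) = H(X,Y) - H(X)

H(X,Y) = -Σ_{x,y} P(x,y) log₂ P(x,y). Per-cell terms -P(x,y)·log₂P(x,y):
  X=0: 0.51260, 0.14444, 0.52750
  X=1: 0.11704, 0.41054, 0.14813
  X=2: 0.14444, 0.03822, 0.39001
Sum of the 9 terms: H(X,Y) = 2.4329 bits

Marginal of X (row sums):
  P(X=0) = 0.276 + 0.028 + 0.328 = 0.632
  P(X=1) = 0.021 + 0.150 + 0.029 = 0.200
  P(X=2) = 0.028 + 0.005 + 0.135 = 0.168
H(X) = -[0.632·log₂(0.632) + 0.200·log₂(0.200) + 0.168·log₂(0.168)]
  = 0.41839 + 0.46439 + 0.43234 = 1.3151 bits

H(Y|X) = H(X,Y) - H(X) = 2.4329 - 1.3151 = 1.1178 bits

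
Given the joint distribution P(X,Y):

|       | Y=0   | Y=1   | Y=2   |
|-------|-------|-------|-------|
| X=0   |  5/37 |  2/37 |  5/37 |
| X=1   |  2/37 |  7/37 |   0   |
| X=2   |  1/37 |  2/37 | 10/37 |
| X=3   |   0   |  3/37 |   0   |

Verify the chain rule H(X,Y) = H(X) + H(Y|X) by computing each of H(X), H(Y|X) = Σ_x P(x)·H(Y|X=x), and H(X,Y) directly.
H(X) = 1.8470 bits, H(Y|X) = 1.0153 bits, H(X,Y) = 2.8623 bits

Marginal of X (row sums):
  P(X=0) = 5/37 + 2/37 + 5/37 = 12/37
  P(X=1) = 2/37 + 7/37 + 0 = 9/37
  P(X=2) = 1/37 + 2/37 + 10/37 = 13/37
  P(X=3) = 0 + 3/37 + 0 = 3/37
H(X) = -[(12/37)·log₂(12/37) + (9/37)·log₂(9/37) + (13/37)·log₂(13/37) + (3/37)·log₂(3/37)]
  = 0.52686 + 0.49610 + 0.53019 + 0.29388 = 1.8470 bits

H(Y|X) = Σ_x P(x)·H(Y|X=x):
  X=0: P(X=0) = 12/37, P(Y|X=0) = (5/12, 1/6, 5/12) → H(Y|X=0) = 1.48336
  X=1: P(X=1) = 9/37, P(Y|X=1) = (2/9, 7/9, 0) → H(Y|X=1) = 0.76420
  X=2: P(X=2) = 13/37, P(Y|X=2) = (1/13, 2/13, 10/13) → H(Y|X=2) = 0.99126
  X=3: P(X=3) = 3/37, P(Y|X=3) = (0, 1, 0) → H(Y|X=3) = 0.00000
H(Y|X) = (12/37)·1.48336 + (9/37)·0.76420 + (13/37)·0.99126 + (3/37)·0.00000 = 1.0153 bits

H(X,Y) = -Σ_{x,y} P(x,y) log₂ P(x,y). Per-cell terms -P(x,y)·log₂P(x,y):
  X=0: 0.39021, 0.22754, 0.39021
  X=1: 0.22754, 0.45445, 0.00000
  X=2: 0.14080, 0.22754, 0.51014
  X=3: 0.00000, 0.29388, 0.00000
  (cells with P = 0 contribute 0)
Sum of the 12 terms: H(X,Y) = 2.8623 bits

Chain rule check:
  H(X) + H(Y|X) = 1.8470 + 1.0153 = 2.8623 bits
  H(X,Y) = 2.8623 bits
✓ Chain rule verified.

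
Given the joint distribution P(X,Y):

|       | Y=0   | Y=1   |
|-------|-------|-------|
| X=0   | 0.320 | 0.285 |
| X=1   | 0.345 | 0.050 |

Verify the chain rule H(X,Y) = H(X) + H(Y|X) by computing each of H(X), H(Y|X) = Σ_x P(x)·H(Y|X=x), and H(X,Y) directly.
H(X) = 0.9680 bits, H(Y|X) = 0.8200 bits, H(X,Y) = 1.7879 bits

Marginal of X (row sums):
  P(X=0) = 0.320 + 0.285 = 0.605
  P(X=1) = 0.345 + 0.050 = 0.395
H(X) = -[0.605·log₂(0.605) + 0.395·log₂(0.395)]
  = 0.438621 + 0.529330 = 0.9680 bits

H(Y|X) = Σ_x P(x)·H(Y|X=x):
  X=0: P(X=0) = 0.605, P(Y|X=0) = (64/121, 57/121) → H(Y|X=0) = 0.997584
  X=1: P(X=1) = 0.395, P(Y|X=1) = (69/79, 10/79) → H(Y|X=1) = 0.547990
H(Y|X) = 0.605·0.997584 + 0.395·0.547990 = 0.8200 bits

H(X,Y) = -Σ_{x,y} P(x,y) log₂ P(x,y). Per-cell terms -P(x,y)·log₂P(x,y):
  X=0: 0.526034, 0.516125
  X=1: 0.529689, 0.216096
Sum of the 4 terms: H(X,Y) = 1.7879 bits

Chain rule check:
  H(X) + H(Y|X) = 0.9680 + 0.8200 = 1.7880 bits
  H(X,Y) = 1.7879 bits
✓ Chain rule verified (Δ = 0.0001 is 4-dp rounding noise: each of the three values was rounded independently).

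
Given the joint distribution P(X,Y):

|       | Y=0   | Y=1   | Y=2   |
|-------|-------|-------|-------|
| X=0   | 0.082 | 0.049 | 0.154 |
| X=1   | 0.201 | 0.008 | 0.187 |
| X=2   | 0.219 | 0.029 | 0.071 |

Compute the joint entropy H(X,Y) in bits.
2.7969 bits

H(X,Y) = -Σ_{x,y} P(x,y) log₂ P(x,y). Per-cell terms -P(x,y)·log₂P(x,y):
  X=0: 0.295875, 0.213203, 0.415646
  X=1: 0.465261, 0.055726, 0.452332
  X=2: 0.479828, 0.148126, 0.270939
Sum of the 9 terms: H(X,Y) = 2.7969 bits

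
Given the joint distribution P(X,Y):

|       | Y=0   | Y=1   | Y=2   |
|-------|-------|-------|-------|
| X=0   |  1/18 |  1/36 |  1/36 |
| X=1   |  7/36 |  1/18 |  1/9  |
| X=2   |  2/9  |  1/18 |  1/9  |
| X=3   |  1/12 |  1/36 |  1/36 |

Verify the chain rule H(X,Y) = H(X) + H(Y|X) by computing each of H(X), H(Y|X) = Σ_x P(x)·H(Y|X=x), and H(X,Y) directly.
H(X) = 1.8083 bits, H(Y|X) = 1.4059 bits, H(X,Y) = 3.2142 bits

Marginal of X (row sums):
  P(X=0) = 1/18 + 1/36 + 1/36 = 1/9
  P(X=1) = 7/36 + 1/18 + 1/9 = 13/36
  P(X=2) = 2/9 + 1/18 + 1/9 = 7/18
  P(X=3) = 1/12 + 1/36 + 1/36 = 5/36
H(X) = -[(1/9)·log₂(1/9) + (13/36)·log₂(13/36) + (7/18)·log₂(7/18) + (5/36)·log₂(5/36)]
  = 0.3522 + 0.5306 + 0.5299 + 0.3956 = 1.8083 bits

H(Y|X) = Σ_x P(x)·H(Y|X=x):
  X=0: P(X=0) = 1/9, P(Y|X=0) = (1/2, 1/4, 1/4) → H(Y|X=0) = 1.5000
  X=1: P(X=1) = 13/36, P(Y|X=1) = (7/13, 2/13, 4/13) → H(Y|X=1) = 1.4196
  X=2: P(X=2) = 7/18, P(Y|X=2) = (4/7, 1/7, 2/7) → H(Y|X=2) = 1.3788
  X=3: P(X=3) = 5/36, P(Y|X=3) = (3/5, 1/5, 1/5) → H(Y|X=3) = 1.3710
H(Y|X) = (1/9)·1.5000 + (13/36)·1.4196 + (7/18)·1.3788 + (5/36)·1.3710 = 1.4059 bits

H(X,Y) = -Σ_{x,y} P(x,y) log₂ P(x,y). Per-cell terms -P(x,y)·log₂P(x,y):
  X=0: 0.2317, 0.1436, 0.1436
  X=1: 0.4594, 0.2317, 0.3522
  X=2: 0.4822, 0.2317, 0.3522
  X=3: 0.2987, 0.1436, 0.1436
Sum of the 12 terms: H(X,Y) = 3.2142 bits

Chain rule check:
  H(X) + H(Y|X) = 1.8083 + 1.4059 = 3.2142 bits
  H(X,Y) = 3.2142 bits
✓ Chain rule verified.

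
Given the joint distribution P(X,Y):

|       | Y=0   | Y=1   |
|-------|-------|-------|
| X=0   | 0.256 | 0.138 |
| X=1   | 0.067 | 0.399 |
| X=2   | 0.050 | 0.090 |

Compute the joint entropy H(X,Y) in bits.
2.2165 bits

H(X,Y) = -Σ_{x,y} P(x,y) log₂ P(x,y). Per-cell terms -P(x,y)·log₂P(x,y):
  X=0: 0.5032, 0.3943
  X=1: 0.2613, 0.5289
  X=2: 0.2161, 0.3127
Sum of the 6 terms: H(X,Y) = 2.2165 bits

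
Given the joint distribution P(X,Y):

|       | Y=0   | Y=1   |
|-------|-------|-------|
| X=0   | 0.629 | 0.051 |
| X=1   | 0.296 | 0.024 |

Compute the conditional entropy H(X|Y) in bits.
0.9044 bits

H(X|Y) = H(X,Y) - H(Y)

H(X,Y) = -Σ_{x,y} P(x,y) log₂ P(x,y). Per-cell terms -P(x,y)·log₂P(x,y):
  X=0: 0.4207, 0.2190
  X=1: 0.5199, 0.1291
Sum of the 4 terms: H(X,Y) = 1.2887 bits

Marginal of Y (column sums):
  P(Y=0) = 0.629 + 0.296 = 0.925
  P(Y=1) = 0.051 + 0.024 = 0.075
H(Y) = -[0.925·log₂(0.925) + 0.075·log₂(0.075)]
  = 0.1040 + 0.2803 = 0.3843 bits

H(X|Y) = H(X,Y) - H(Y) = 1.2887 - 0.3843 = 0.9044 bits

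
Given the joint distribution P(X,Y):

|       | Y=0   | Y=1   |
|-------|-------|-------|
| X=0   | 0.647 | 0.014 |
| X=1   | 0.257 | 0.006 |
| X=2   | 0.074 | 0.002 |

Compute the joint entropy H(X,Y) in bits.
1.3366 bits

H(X,Y) = -Σ_{x,y} P(x,y) log₂ P(x,y). Per-cell terms -P(x,y)·log₂P(x,y):
  X=0: 0.4064, 0.0862
  X=1: 0.5038, 0.0443
  X=2: 0.2780, 0.0179
Sum of the 6 terms: H(X,Y) = 1.3366 bits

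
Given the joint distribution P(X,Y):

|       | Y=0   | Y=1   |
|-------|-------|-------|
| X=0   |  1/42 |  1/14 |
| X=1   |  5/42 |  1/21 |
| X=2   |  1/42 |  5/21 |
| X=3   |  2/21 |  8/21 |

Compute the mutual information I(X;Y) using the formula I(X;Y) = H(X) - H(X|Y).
0.1496 bits

I(X;Y) = H(X) - H(X|Y)

Marginal of X (row sums):
  P(X=0) = 1/42 + 1/14 = 2/21
  P(X=1) = 5/42 + 1/21 = 1/6
  P(X=2) = 1/42 + 5/21 = 11/42
  P(X=3) = 2/21 + 8/21 = 10/21
H(X) = -[(2/21)·log₂(2/21) + (1/6)·log₂(1/6) + (11/42)·log₂(11/42) + (10/21)·log₂(10/21)]
  = 0.3231 + 0.4308 + 0.5062 + 0.5097 = 1.7698 bits

Marginal of Y (column sums):
  P(Y=0) = 1/42 + 5/42 + 1/42 + 2/21 = 11/42
  P(Y=1) = 1/14 + 1/21 + 5/21 + 8/21 = 31/42
H(X|Y) = Σ_y P(y)·H(X|Y=y):
  Y=0: P(Y=0) = 11/42, P(X|Y=0) = (1/11, 5/11, 1/11, 4/11) → H(X|Y=0) = 1.6767
  Y=1: P(Y=1) = 31/42, P(X|Y=1) = (3/31, 2/31, 10/31, 16/31) → H(X|Y=1) = 1.6002
H(X|Y) = (11/42)·1.6767 + (31/42)·1.6002 = 1.6202 bits

I(X;Y) = H(X) - H(X|Y) = 1.7698 - 1.6202 = 0.1496 bits

Cross-check via I(X;Y) = H(X) + H(Y) - H(X,Y): computing H(Y) from the column sums and H(X,Y) from the 8 cells in the same way gives H(Y) = 0.8296 bits and H(X,Y) = 2.4498 bits, so
I(X;Y) = 1.7698 + 0.8296 - 2.4498 = 0.1496 bits ✓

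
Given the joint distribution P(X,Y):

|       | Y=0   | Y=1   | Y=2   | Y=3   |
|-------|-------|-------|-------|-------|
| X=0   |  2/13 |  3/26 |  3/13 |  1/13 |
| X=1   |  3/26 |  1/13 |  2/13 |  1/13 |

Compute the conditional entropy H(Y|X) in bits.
1.9091 bits

H(Y|X) = H(X,Y) - H(X)

H(X,Y) = -Σ_{x,y} P(x,y) log₂ P(x,y). Per-cell terms -P(x,y)·log₂P(x,y):
  X=0: 0.41545, 0.35948, 0.48819, 0.28465
  X=1: 0.35948, 0.28465, 0.41545, 0.28465
Sum of the 8 terms: H(X,Y) = 2.8920 bits

Marginal of X (row sums):
  P(X=0) = 2/13 + 3/26 + 3/13 + 1/13 = 15/26
  P(X=1) = 3/26 + 1/13 + 2/13 + 1/13 = 11/26
H(X) = -[(15/26)·log₂(15/26) + (11/26)·log₂(11/26)]
  = 0.45782 + 0.52504 = 0.9829 bits

H(Y|X) = H(X,Y) - H(X) = 2.8920 - 0.9829 = 1.9091 bits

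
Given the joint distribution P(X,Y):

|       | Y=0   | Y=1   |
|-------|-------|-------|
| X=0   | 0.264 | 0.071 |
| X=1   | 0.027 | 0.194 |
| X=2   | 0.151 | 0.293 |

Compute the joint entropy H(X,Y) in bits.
2.3086 bits

H(X,Y) = -Σ_{x,y} P(x,y) log₂ P(x,y). Per-cell terms -P(x,y)·log₂P(x,y):
  X=0: 0.50725, 0.27094
  X=1: 0.14069, 0.45898
  X=2: 0.41183, 0.51891
Sum of the 6 terms: H(X,Y) = 2.3086 bits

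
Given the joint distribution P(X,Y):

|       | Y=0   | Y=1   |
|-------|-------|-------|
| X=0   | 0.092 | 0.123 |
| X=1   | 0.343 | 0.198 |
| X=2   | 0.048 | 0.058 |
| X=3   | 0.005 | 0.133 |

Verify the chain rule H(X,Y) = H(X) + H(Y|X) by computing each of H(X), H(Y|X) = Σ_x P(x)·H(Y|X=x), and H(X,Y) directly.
H(X) = 1.6938 bits, H(Y|X) = 0.8607 bits, H(X,Y) = 2.5545 bits

Marginal of X (row sums):
  P(X=0) = 0.092 + 0.123 = 0.215
  P(X=1) = 0.343 + 0.198 = 0.541
  P(X=2) = 0.048 + 0.058 = 0.106
  P(X=3) = 0.005 + 0.133 = 0.138
H(X) = -[0.215·log₂(0.215) + 0.541·log₂(0.541) + 0.106·log₂(0.106) + 0.138·log₂(0.138)]
  = 0.47678 + 0.47949 + 0.34321 + 0.39430 = 1.6938 bits

H(Y|X) = Σ_x P(x)·H(Y|X=x):
  X=0: P(X=0) = 0.215, P(Y|X=0) = (92/215, 123/215) → H(Y|X=0) = 0.98495
  X=1: P(X=1) = 0.541, P(Y|X=1) = (343/541, 198/541) → H(Y|X=1) = 0.94754
  X=2: P(X=2) = 0.106, P(Y|X=2) = (24/53, 29/53) → H(Y|X=2) = 0.99357
  X=3: P(X=3) = 0.138, P(Y|X=3) = (5/138, 133/138) → H(Y|X=3) = 0.22474
H(Y|X) = 0.215·0.98495 + 0.541·0.94754 + 0.106·0.99357 + 0.138·0.22474 = 0.8607 bits

H(X,Y) = -Σ_{x,y} P(x,y) log₂ P(x,y). Per-cell terms -P(x,y)·log₂P(x,y):
  X=0: 0.31668, 0.37186
  X=1: 0.52950, 0.46261
  X=2: 0.21028, 0.23825
  X=3: 0.03822, 0.38710
Sum of the 8 terms: H(X,Y) = 2.5545 bits

Chain rule check:
  H(X) + H(Y|X) = 1.6938 + 0.8607 = 2.5545 bits
  H(X,Y) = 2.5545 bits
✓ Chain rule verified.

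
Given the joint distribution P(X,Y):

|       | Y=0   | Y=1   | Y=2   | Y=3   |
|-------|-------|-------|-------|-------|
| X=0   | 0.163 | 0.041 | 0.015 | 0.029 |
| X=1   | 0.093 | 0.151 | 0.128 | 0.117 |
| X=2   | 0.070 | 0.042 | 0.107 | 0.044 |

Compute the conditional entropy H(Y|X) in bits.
1.8204 bits

H(Y|X) = H(X,Y) - H(X)

H(X,Y) = -Σ_{x,y} P(x,y) log₂ P(x,y). Per-cell terms -P(x,y)·log₂P(x,y):
  X=0: 0.426580, 0.188938, 0.090883, 0.148126
  X=1: 0.318676, 0.411834, 0.379620, 0.362164
  X=2: 0.268555, 0.192086, 0.345002, 0.198280
Sum of the 12 terms: H(X,Y) = 3.33074 bits

Marginal of X (row sums):
  P(X=0) = 0.163 + 0.041 + 0.015 + 0.029 = 0.248
  P(X=1) = 0.093 + 0.151 + 0.128 + 0.117 = 0.489
  P(X=2) = 0.070 + 0.042 + 0.107 + 0.044 = 0.263
H(X) = -[0.248·log₂(0.248) + 0.489·log₂(0.489) + 0.263·log₂(0.263)]
  = 0.498874 + 0.504694 + 0.506766 = 1.51033 bits

H(Y|X) = H(X,Y) - H(X) = 3.33074 - 1.51033 = 1.8204 bits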